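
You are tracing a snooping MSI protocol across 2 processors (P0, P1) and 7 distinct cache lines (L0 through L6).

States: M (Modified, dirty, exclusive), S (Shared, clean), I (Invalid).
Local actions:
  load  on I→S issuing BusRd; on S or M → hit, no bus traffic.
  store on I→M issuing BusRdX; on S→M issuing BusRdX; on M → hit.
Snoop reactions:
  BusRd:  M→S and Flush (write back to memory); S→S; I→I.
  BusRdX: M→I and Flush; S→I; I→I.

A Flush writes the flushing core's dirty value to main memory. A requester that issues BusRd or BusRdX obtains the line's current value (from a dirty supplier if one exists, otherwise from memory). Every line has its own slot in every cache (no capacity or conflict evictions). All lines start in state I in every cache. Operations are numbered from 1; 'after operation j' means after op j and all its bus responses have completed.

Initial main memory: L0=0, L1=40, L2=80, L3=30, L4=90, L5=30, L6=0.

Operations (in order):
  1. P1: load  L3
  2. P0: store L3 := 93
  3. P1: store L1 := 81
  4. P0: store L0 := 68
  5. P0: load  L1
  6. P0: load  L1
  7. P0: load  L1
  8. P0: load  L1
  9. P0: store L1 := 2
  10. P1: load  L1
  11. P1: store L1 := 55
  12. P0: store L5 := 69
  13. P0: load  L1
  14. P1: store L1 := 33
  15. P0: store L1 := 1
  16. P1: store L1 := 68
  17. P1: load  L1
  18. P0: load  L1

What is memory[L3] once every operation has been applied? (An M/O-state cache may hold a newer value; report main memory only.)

step 1: P1: load  L3  ⟶  IS  (L3)  txn=BusRd  M[L3]=30
step 2: P0: store L3 := 93  ⟶  MI  (L3)  txn=BusRdX  M[L3]=30
step 3: P1: store L1 := 81  ⟶  IM  (L1)  txn=BusRdX  M[L1]=40
step 4: P0: store L0 := 68  ⟶  MI  (L0)  txn=BusRdX  M[L0]=0
step 5: P0: load  L1  ⟶  SS  (L1)  txn=BusRd+Flush  M[L1]=81
step 6: P0: load  L1  ⟶  SS  (L1)  txn=∅  M[L1]=81
step 7: P0: load  L1  ⟶  SS  (L1)  txn=∅  M[L1]=81
step 8: P0: load  L1  ⟶  SS  (L1)  txn=∅  M[L1]=81
step 9: P0: store L1 := 2  ⟶  MI  (L1)  txn=BusRdX  M[L1]=81
step 10: P1: load  L1  ⟶  SS  (L1)  txn=BusRd+Flush  M[L1]=2
step 11: P1: store L1 := 55  ⟶  IM  (L1)  txn=BusRdX  M[L1]=2
step 12: P0: store L5 := 69  ⟶  MI  (L5)  txn=BusRdX  M[L5]=30
step 13: P0: load  L1  ⟶  SS  (L1)  txn=BusRd+Flush  M[L1]=55
step 14: P1: store L1 := 33  ⟶  IM  (L1)  txn=BusRdX  M[L1]=55
step 15: P0: store L1 := 1  ⟶  MI  (L1)  txn=BusRdX+Flush  M[L1]=33
step 16: P1: store L1 := 68  ⟶  IM  (L1)  txn=BusRdX+Flush  M[L1]=1
step 17: P1: load  L1  ⟶  IM  (L1)  txn=∅  M[L1]=1
step 18: P0: load  L1  ⟶  SS  (L1)  txn=BusRd+Flush  M[L1]=68

memory[L3] = 30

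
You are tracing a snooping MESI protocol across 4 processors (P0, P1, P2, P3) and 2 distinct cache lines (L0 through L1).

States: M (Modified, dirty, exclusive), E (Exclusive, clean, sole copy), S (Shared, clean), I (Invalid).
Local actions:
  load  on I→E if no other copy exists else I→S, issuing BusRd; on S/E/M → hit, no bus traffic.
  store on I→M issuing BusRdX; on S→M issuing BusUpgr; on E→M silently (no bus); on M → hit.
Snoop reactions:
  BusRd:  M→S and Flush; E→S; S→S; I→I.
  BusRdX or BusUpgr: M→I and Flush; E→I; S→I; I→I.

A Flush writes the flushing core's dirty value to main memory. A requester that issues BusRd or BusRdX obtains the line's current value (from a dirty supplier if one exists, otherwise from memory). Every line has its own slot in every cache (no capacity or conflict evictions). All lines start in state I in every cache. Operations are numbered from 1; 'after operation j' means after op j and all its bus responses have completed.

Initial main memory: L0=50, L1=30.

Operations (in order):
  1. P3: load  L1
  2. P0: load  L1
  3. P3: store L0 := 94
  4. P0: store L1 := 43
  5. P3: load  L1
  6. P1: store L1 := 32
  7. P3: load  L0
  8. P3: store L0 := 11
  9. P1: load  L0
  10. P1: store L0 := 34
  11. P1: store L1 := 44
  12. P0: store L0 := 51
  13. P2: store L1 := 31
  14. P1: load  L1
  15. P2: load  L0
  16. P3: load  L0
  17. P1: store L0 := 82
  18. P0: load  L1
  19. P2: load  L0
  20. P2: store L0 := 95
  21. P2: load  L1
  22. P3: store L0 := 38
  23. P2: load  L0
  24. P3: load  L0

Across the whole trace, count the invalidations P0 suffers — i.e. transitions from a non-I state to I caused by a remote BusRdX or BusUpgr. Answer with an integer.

[1] P3: load  L1 | P0:I, P1:I, P2:I, P3:E(30) | bus: BusRd
[2] P0: load  L1 | P0:S(30), P1:I, P2:I, P3:S(30) | bus: BusRd
[3] P3: store L0 := 94 | P0:I, P1:I, P2:I, P3:M(94) | bus: BusRdX
[4] P0: store L1 := 43 | P0:M(43), P1:I, P2:I, P3:I | bus: BusUpgr
[5] P3: load  L1 | P0:S(43), P1:I, P2:I, P3:S(43) | bus: BusRd,Flush
[6] P1: store L1 := 32 | P0:I, P1:M(32), P2:I, P3:I | bus: BusRdX
[7] P3: load  L0 | P0:I, P1:I, P2:I, P3:M(94) | bus: none
[8] P3: store L0 := 11 | P0:I, P1:I, P2:I, P3:M(11) | bus: none
[9] P1: load  L0 | P0:I, P1:S(11), P2:I, P3:S(11) | bus: BusRd,Flush
[10] P1: store L0 := 34 | P0:I, P1:M(34), P2:I, P3:I | bus: BusUpgr
[11] P1: store L1 := 44 | P0:I, P1:M(44), P2:I, P3:I | bus: none
[12] P0: store L0 := 51 | P0:M(51), P1:I, P2:I, P3:I | bus: BusRdX,Flush
[13] P2: store L1 := 31 | P0:I, P1:I, P2:M(31), P3:I | bus: BusRdX,Flush
[14] P1: load  L1 | P0:I, P1:S(31), P2:S(31), P3:I | bus: BusRd,Flush
[15] P2: load  L0 | P0:S(51), P1:I, P2:S(51), P3:I | bus: BusRd,Flush
[16] P3: load  L0 | P0:S(51), P1:I, P2:S(51), P3:S(51) | bus: BusRd
[17] P1: store L0 := 82 | P0:I, P1:M(82), P2:I, P3:I | bus: BusRdX
[18] P0: load  L1 | P0:S(31), P1:S(31), P2:S(31), P3:I | bus: BusRd
[19] P2: load  L0 | P0:I, P1:S(82), P2:S(82), P3:I | bus: BusRd,Flush
[20] P2: store L0 := 95 | P0:I, P1:I, P2:M(95), P3:I | bus: BusUpgr
[21] P2: load  L1 | P0:S(31), P1:S(31), P2:S(31), P3:I | bus: none
[22] P3: store L0 := 38 | P0:I, P1:I, P2:I, P3:M(38) | bus: BusRdX,Flush
[23] P2: load  L0 | P0:I, P1:I, P2:S(38), P3:S(38) | bus: BusRd,Flush
[24] P3: load  L0 | P0:I, P1:I, P2:S(38), P3:S(38) | bus: none

invalidations = 2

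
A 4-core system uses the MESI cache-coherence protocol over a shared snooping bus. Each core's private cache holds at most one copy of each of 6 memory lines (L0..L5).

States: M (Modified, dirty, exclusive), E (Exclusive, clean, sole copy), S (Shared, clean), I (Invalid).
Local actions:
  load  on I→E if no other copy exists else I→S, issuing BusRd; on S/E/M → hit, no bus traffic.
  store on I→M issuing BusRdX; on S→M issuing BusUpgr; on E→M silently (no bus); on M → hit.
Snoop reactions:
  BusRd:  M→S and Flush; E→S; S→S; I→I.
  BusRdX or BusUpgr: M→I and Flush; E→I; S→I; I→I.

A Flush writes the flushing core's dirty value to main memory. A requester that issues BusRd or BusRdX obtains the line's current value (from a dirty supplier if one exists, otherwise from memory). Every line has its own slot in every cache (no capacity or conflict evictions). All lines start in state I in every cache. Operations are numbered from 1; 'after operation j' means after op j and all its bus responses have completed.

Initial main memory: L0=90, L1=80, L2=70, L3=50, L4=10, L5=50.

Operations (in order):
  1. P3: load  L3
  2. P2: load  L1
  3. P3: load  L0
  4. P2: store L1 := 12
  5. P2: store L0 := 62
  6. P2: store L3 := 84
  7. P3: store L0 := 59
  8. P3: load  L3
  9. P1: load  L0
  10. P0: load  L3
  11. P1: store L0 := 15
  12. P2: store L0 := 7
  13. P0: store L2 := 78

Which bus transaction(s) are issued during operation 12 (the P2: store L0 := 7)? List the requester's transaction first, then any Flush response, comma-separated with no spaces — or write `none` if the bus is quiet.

  op1 P3: load  L3 → I/I/I/E on L3; bus BusRd; mem=50
  op2 P2: load  L1 → I/I/E/I on L1; bus BusRd; mem=80
  op3 P3: load  L0 → I/I/I/E on L0; bus BusRd; mem=90
  op4 P2: store L1 := 12 → I/I/M/I on L1; bus (none); mem=80
  op5 P2: store L0 := 62 → I/I/M/I on L0; bus BusRdX; mem=90
  op6 P2: store L3 := 84 → I/I/M/I on L3; bus BusRdX; mem=50
  op7 P3: store L0 := 59 → I/I/I/M on L0; bus BusRdX Flush; mem=62
  op8 P3: load  L3 → I/I/S/S on L3; bus BusRd Flush; mem=84
  op9 P1: load  L0 → I/S/I/S on L0; bus BusRd Flush; mem=59
  op10 P0: load  L3 → S/I/S/S on L3; bus BusRd; mem=84
  op11 P1: store L0 := 15 → I/M/I/I on L0; bus BusUpgr; mem=59
  op12 P2: store L0 := 7 → I/I/M/I on L0; bus BusRdX Flush; mem=15
  op13 P0: store L2 := 78 → M/I/I/I on L2; bus BusRdX; mem=70

bus = BusRdX,Flush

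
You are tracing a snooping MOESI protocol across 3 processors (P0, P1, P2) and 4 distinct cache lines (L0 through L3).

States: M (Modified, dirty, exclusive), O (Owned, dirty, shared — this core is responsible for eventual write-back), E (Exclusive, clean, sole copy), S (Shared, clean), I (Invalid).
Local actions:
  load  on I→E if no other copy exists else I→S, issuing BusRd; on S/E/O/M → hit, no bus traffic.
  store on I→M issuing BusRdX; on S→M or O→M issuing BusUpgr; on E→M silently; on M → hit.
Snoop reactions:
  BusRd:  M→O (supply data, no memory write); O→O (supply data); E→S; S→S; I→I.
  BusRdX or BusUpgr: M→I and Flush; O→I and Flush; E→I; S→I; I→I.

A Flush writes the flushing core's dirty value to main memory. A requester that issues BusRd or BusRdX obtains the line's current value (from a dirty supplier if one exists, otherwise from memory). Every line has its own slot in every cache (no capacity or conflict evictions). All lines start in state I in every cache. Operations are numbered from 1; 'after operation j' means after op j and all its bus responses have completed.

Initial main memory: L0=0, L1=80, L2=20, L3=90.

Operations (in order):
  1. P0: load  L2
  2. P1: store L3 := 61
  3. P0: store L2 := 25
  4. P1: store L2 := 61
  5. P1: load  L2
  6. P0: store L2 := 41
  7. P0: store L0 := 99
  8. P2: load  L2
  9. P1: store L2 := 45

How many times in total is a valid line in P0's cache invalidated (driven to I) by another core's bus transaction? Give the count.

invalidations = 2

step 1: P0: load  L2  ⟶  EII  (L2)  txn=BusRd  M[L2]=20
step 2: P1: store L3 := 61  ⟶  IMI  (L3)  txn=BusRdX  M[L3]=90
step 3: P0: store L2 := 25  ⟶  MII  (L2)  txn=∅  M[L2]=20
step 4: P1: store L2 := 61  ⟶  IMI  (L2)  txn=BusRdX+Flush  M[L2]=25
step 5: P1: load  L2  ⟶  IMI  (L2)  txn=∅  M[L2]=25
step 6: P0: store L2 := 41  ⟶  MII  (L2)  txn=BusRdX+Flush  M[L2]=61
step 7: P0: store L0 := 99  ⟶  MII  (L0)  txn=BusRdX  M[L0]=0
step 8: P2: load  L2  ⟶  OIS  (L2)  txn=BusRd  M[L2]=61
step 9: P1: store L2 := 45  ⟶  IMI  (L2)  txn=BusRdX+Flush  M[L2]=41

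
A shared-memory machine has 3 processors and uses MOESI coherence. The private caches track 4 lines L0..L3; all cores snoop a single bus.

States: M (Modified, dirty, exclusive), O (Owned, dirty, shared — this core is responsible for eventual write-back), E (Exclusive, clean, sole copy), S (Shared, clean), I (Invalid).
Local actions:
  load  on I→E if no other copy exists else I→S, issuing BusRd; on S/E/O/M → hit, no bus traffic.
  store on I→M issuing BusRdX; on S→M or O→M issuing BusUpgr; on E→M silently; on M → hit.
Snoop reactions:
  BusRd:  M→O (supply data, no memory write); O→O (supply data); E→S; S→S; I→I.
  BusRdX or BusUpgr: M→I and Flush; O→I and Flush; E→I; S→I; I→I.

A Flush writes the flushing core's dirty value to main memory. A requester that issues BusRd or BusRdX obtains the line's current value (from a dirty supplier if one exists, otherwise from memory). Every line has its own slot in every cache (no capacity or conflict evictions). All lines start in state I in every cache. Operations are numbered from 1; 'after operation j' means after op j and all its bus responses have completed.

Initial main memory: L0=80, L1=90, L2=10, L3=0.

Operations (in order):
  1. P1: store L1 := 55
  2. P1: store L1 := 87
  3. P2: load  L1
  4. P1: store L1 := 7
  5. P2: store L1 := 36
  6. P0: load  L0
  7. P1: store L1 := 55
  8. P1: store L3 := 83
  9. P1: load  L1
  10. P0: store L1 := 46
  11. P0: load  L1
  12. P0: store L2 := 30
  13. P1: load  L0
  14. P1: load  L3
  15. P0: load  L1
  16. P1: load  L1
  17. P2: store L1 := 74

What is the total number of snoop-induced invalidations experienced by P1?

step 1: P1: store L1 := 55  ⟶  IMI  (L1)  txn=BusRdX  M[L1]=90
step 2: P1: store L1 := 87  ⟶  IMI  (L1)  txn=∅  M[L1]=90
step 3: P2: load  L1  ⟶  IOS  (L1)  txn=BusRd  M[L1]=90
step 4: P1: store L1 := 7  ⟶  IMI  (L1)  txn=BusUpgr  M[L1]=90
step 5: P2: store L1 := 36  ⟶  IIM  (L1)  txn=BusRdX+Flush  M[L1]=7
step 6: P0: load  L0  ⟶  EII  (L0)  txn=BusRd  M[L0]=80
step 7: P1: store L1 := 55  ⟶  IMI  (L1)  txn=BusRdX+Flush  M[L1]=36
step 8: P1: store L3 := 83  ⟶  IMI  (L3)  txn=BusRdX  M[L3]=0
step 9: P1: load  L1  ⟶  IMI  (L1)  txn=∅  M[L1]=36
step 10: P0: store L1 := 46  ⟶  MII  (L1)  txn=BusRdX+Flush  M[L1]=55
step 11: P0: load  L1  ⟶  MII  (L1)  txn=∅  M[L1]=55
step 12: P0: store L2 := 30  ⟶  MII  (L2)  txn=BusRdX  M[L2]=10
step 13: P1: load  L0  ⟶  SSI  (L0)  txn=BusRd  M[L0]=80
step 14: P1: load  L3  ⟶  IMI  (L3)  txn=∅  M[L3]=0
step 15: P0: load  L1  ⟶  MII  (L1)  txn=∅  M[L1]=55
step 16: P1: load  L1  ⟶  OSI  (L1)  txn=BusRd  M[L1]=55
step 17: P2: store L1 := 74  ⟶  IIM  (L1)  txn=BusRdX+Flush  M[L1]=46

invalidations = 3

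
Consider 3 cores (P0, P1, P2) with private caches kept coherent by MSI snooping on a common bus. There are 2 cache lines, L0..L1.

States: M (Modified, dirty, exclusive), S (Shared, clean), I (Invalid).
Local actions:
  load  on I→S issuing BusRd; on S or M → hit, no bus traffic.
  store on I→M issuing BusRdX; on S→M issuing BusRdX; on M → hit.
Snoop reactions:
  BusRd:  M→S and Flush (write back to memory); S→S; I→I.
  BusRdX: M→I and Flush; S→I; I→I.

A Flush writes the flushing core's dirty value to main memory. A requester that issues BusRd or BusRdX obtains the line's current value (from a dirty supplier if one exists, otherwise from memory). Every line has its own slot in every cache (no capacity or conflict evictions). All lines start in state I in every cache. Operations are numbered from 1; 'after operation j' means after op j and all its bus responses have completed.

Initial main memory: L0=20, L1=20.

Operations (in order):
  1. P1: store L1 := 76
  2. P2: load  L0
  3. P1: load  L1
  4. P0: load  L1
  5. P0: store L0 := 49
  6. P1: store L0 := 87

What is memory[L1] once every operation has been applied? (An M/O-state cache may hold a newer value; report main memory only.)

  op1 P1: store L1 := 76 → I/M/I on L1; bus BusRdX; mem=20
  op2 P2: load  L0 → I/I/S on L0; bus BusRd; mem=20
  op3 P1: load  L1 → I/M/I on L1; bus (none); mem=20
  op4 P0: load  L1 → S/S/I on L1; bus BusRd Flush; mem=76
  op5 P0: store L0 := 49 → M/I/I on L0; bus BusRdX; mem=20
  op6 P1: store L0 := 87 → I/M/I on L0; bus BusRdX Flush; mem=49

memory[L1] = 76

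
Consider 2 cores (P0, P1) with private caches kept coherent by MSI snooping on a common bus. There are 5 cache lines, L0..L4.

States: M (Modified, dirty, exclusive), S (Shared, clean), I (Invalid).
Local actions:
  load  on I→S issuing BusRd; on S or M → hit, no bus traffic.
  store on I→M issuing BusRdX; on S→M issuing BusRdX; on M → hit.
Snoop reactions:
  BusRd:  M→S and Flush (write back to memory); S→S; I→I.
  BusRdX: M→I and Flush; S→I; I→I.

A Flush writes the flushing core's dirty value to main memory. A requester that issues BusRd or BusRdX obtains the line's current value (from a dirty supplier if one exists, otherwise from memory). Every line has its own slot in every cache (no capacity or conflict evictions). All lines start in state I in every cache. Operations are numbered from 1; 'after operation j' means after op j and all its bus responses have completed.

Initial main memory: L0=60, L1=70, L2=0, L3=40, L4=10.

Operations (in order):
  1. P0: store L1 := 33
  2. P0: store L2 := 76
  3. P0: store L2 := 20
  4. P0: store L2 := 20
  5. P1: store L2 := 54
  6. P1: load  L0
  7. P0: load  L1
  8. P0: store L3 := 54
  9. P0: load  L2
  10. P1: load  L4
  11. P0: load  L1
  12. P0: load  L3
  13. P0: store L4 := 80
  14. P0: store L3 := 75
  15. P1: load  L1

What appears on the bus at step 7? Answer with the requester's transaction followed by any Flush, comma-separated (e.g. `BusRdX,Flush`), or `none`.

bus = none

1. P0: store L1 := 33  bus=[BusRdX]  L1: P0=M P1=I  mem[L1]=70
2. P0: store L2 := 76  bus=[BusRdX]  L2: P0=M P1=I  mem[L2]=0
3. P0: store L2 := 20  bus=[-]  L2: P0=M P1=I  mem[L2]=0
4. P0: store L2 := 20  bus=[-]  L2: P0=M P1=I  mem[L2]=0
5. P1: store L2 := 54  bus=[BusRdX,Flush]  L2: P0=I P1=M  mem[L2]=20
6. P1: load  L0  bus=[BusRd]  L0: P0=I P1=S  mem[L0]=60
7. P0: load  L1  bus=[-]  L1: P0=M P1=I  mem[L1]=70
8. P0: store L3 := 54  bus=[BusRdX]  L3: P0=M P1=I  mem[L3]=40
9. P0: load  L2  bus=[BusRd,Flush]  L2: P0=S P1=S  mem[L2]=54
10. P1: load  L4  bus=[BusRd]  L4: P0=I P1=S  mem[L4]=10
11. P0: load  L1  bus=[-]  L1: P0=M P1=I  mem[L1]=70
12. P0: load  L3  bus=[-]  L3: P0=M P1=I  mem[L3]=40
13. P0: store L4 := 80  bus=[BusRdX]  L4: P0=M P1=I  mem[L4]=10
14. P0: store L3 := 75  bus=[-]  L3: P0=M P1=I  mem[L3]=40
15. P1: load  L1  bus=[BusRd,Flush]  L1: P0=S P1=S  mem[L1]=33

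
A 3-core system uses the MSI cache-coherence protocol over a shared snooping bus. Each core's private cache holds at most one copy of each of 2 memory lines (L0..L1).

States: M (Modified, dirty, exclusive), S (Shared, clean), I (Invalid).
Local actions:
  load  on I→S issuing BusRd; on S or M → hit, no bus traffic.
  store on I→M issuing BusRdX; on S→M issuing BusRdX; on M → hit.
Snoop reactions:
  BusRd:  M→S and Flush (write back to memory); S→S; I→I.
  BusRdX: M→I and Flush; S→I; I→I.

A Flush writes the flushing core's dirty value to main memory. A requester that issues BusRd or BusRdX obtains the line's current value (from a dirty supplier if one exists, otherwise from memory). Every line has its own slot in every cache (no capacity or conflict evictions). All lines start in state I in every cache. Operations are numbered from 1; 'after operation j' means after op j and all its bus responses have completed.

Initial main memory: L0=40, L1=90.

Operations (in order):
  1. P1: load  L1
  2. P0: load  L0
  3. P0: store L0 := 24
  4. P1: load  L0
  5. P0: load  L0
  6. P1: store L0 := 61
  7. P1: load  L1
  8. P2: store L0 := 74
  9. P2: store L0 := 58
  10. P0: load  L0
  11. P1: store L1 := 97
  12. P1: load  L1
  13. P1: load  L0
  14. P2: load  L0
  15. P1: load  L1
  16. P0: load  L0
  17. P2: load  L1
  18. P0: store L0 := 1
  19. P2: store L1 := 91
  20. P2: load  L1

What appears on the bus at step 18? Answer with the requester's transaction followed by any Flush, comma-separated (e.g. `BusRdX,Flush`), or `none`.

bus = BusRdX

step 1: P1: load  L1  ⟶  ISI  (L1)  txn=BusRd  M[L1]=90
step 2: P0: load  L0  ⟶  SII  (L0)  txn=BusRd  M[L0]=40
step 3: P0: store L0 := 24  ⟶  MII  (L0)  txn=BusRdX  M[L0]=40
step 4: P1: load  L0  ⟶  SSI  (L0)  txn=BusRd+Flush  M[L0]=24
step 5: P0: load  L0  ⟶  SSI  (L0)  txn=∅  M[L0]=24
step 6: P1: store L0 := 61  ⟶  IMI  (L0)  txn=BusRdX  M[L0]=24
step 7: P1: load  L1  ⟶  ISI  (L1)  txn=∅  M[L1]=90
step 8: P2: store L0 := 74  ⟶  IIM  (L0)  txn=BusRdX+Flush  M[L0]=61
step 9: P2: store L0 := 58  ⟶  IIM  (L0)  txn=∅  M[L0]=61
step 10: P0: load  L0  ⟶  SIS  (L0)  txn=BusRd+Flush  M[L0]=58
step 11: P1: store L1 := 97  ⟶  IMI  (L1)  txn=BusRdX  M[L1]=90
step 12: P1: load  L1  ⟶  IMI  (L1)  txn=∅  M[L1]=90
step 13: P1: load  L0  ⟶  SSS  (L0)  txn=BusRd  M[L0]=58
step 14: P2: load  L0  ⟶  SSS  (L0)  txn=∅  M[L0]=58
step 15: P1: load  L1  ⟶  IMI  (L1)  txn=∅  M[L1]=90
step 16: P0: load  L0  ⟶  SSS  (L0)  txn=∅  M[L0]=58
step 17: P2: load  L1  ⟶  ISS  (L1)  txn=BusRd+Flush  M[L1]=97
step 18: P0: store L0 := 1  ⟶  MII  (L0)  txn=BusRdX  M[L0]=58
step 19: P2: store L1 := 91  ⟶  IIM  (L1)  txn=BusRdX  M[L1]=97
step 20: P2: load  L1  ⟶  IIM  (L1)  txn=∅  M[L1]=97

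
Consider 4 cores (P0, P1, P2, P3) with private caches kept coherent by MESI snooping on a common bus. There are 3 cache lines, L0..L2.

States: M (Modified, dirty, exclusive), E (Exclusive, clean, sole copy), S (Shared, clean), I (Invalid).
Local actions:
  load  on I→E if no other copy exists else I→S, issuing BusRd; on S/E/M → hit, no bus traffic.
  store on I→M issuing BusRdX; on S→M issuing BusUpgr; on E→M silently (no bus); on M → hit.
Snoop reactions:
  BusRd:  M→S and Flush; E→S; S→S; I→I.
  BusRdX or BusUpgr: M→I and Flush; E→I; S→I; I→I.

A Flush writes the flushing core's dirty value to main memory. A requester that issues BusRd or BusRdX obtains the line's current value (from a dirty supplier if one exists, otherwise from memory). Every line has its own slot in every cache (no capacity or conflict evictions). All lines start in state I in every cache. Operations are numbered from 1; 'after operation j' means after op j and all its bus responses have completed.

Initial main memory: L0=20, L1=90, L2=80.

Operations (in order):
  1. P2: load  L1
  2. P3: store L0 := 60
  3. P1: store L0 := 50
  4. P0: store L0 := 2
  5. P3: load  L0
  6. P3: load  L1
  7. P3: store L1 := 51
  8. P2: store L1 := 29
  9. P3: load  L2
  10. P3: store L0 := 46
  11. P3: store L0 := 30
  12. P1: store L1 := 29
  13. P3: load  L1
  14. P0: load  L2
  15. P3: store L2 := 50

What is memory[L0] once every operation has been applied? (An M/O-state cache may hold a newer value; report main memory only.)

  op1 P2: load  L1 → I/I/E/I on L1; bus BusRd; mem=90
  op2 P3: store L0 := 60 → I/I/I/M on L0; bus BusRdX; mem=20
  op3 P1: store L0 := 50 → I/M/I/I on L0; bus BusRdX Flush; mem=60
  op4 P0: store L0 := 2 → M/I/I/I on L0; bus BusRdX Flush; mem=50
  op5 P3: load  L0 → S/I/I/S on L0; bus BusRd Flush; mem=2
  op6 P3: load  L1 → I/I/S/S on L1; bus BusRd; mem=90
  op7 P3: store L1 := 51 → I/I/I/M on L1; bus BusUpgr; mem=90
  op8 P2: store L1 := 29 → I/I/M/I on L1; bus BusRdX Flush; mem=51
  op9 P3: load  L2 → I/I/I/E on L2; bus BusRd; mem=80
  op10 P3: store L0 := 46 → I/I/I/M on L0; bus BusUpgr; mem=2
  op11 P3: store L0 := 30 → I/I/I/M on L0; bus (none); mem=2
  op12 P1: store L1 := 29 → I/M/I/I on L1; bus BusRdX Flush; mem=29
  op13 P3: load  L1 → I/S/I/S on L1; bus BusRd Flush; mem=29
  op14 P0: load  L2 → S/I/I/S on L2; bus BusRd; mem=80
  op15 P3: store L2 := 50 → I/I/I/M on L2; bus BusUpgr; mem=80

memory[L0] = 2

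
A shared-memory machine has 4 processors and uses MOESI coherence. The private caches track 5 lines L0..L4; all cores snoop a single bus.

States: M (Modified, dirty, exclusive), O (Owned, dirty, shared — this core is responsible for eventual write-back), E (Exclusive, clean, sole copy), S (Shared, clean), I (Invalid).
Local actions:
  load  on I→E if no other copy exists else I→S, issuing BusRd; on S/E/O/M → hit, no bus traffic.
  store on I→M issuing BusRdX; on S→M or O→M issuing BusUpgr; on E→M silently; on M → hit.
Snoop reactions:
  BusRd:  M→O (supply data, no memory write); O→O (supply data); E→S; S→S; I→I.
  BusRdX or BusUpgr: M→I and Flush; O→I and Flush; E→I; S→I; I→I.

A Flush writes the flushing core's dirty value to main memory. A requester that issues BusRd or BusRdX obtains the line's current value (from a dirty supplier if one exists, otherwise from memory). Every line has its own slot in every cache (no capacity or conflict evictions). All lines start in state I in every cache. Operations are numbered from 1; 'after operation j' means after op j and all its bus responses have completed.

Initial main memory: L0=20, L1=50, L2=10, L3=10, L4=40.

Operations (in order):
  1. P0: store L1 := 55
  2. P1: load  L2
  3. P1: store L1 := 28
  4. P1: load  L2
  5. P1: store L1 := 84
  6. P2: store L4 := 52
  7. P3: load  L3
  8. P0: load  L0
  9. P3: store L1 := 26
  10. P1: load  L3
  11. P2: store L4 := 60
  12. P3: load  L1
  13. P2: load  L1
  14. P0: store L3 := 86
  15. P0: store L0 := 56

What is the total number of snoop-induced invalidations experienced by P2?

invalidations = 0

1. P0: store L1 := 55  bus=[BusRdX]  L1: P0=M P1=I P2=I P3=I  mem[L1]=50
2. P1: load  L2  bus=[BusRd]  L2: P0=I P1=E P2=I P3=I  mem[L2]=10
3. P1: store L1 := 28  bus=[BusRdX,Flush]  L1: P0=I P1=M P2=I P3=I  mem[L1]=55
4. P1: load  L2  bus=[-]  L2: P0=I P1=E P2=I P3=I  mem[L2]=10
5. P1: store L1 := 84  bus=[-]  L1: P0=I P1=M P2=I P3=I  mem[L1]=55
6. P2: store L4 := 52  bus=[BusRdX]  L4: P0=I P1=I P2=M P3=I  mem[L4]=40
7. P3: load  L3  bus=[BusRd]  L3: P0=I P1=I P2=I P3=E  mem[L3]=10
8. P0: load  L0  bus=[BusRd]  L0: P0=E P1=I P2=I P3=I  mem[L0]=20
9. P3: store L1 := 26  bus=[BusRdX,Flush]  L1: P0=I P1=I P2=I P3=M  mem[L1]=84
10. P1: load  L3  bus=[BusRd]  L3: P0=I P1=S P2=I P3=S  mem[L3]=10
11. P2: store L4 := 60  bus=[-]  L4: P0=I P1=I P2=M P3=I  mem[L4]=40
12. P3: load  L1  bus=[-]  L1: P0=I P1=I P2=I P3=M  mem[L1]=84
13. P2: load  L1  bus=[BusRd]  L1: P0=I P1=I P2=S P3=O  mem[L1]=84
14. P0: store L3 := 86  bus=[BusRdX]  L3: P0=M P1=I P2=I P3=I  mem[L3]=10
15. P0: store L0 := 56  bus=[-]  L0: P0=M P1=I P2=I P3=I  mem[L0]=20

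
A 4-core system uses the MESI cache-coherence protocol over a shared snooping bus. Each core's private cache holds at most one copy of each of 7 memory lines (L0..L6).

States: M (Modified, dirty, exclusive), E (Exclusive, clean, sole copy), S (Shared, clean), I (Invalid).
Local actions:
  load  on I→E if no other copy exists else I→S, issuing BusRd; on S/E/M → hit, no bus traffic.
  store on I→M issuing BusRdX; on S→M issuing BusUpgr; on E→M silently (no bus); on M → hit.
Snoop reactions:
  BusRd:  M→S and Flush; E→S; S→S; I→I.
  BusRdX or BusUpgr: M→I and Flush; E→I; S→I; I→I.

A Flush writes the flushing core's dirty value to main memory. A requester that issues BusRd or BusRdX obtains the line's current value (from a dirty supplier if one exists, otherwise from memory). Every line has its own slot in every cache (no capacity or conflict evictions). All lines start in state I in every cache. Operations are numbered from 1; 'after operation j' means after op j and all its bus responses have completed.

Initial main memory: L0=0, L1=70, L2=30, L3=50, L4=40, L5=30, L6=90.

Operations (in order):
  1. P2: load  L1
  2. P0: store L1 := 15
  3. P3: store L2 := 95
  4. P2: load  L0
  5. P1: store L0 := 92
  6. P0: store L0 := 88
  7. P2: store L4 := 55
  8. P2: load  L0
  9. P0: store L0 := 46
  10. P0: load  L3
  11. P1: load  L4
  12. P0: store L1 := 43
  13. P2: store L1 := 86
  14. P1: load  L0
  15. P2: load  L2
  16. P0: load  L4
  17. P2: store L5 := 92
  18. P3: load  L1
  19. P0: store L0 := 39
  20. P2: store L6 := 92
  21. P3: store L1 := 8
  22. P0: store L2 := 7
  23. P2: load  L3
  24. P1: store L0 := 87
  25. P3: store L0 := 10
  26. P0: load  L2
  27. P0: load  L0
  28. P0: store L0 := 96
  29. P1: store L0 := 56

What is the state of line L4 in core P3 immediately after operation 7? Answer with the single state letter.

step 1: P2: load  L1  ⟶  IIEI  (L1)  txn=BusRd  M[L1]=70
step 2: P0: store L1 := 15  ⟶  MIII  (L1)  txn=BusRdX  M[L1]=70
step 3: P3: store L2 := 95  ⟶  IIIM  (L2)  txn=BusRdX  M[L2]=30
step 4: P2: load  L0  ⟶  IIEI  (L0)  txn=BusRd  M[L0]=0
step 5: P1: store L0 := 92  ⟶  IMII  (L0)  txn=BusRdX  M[L0]=0
step 6: P0: store L0 := 88  ⟶  MIII  (L0)  txn=BusRdX+Flush  M[L0]=92
step 7: P2: store L4 := 55  ⟶  IIMI  (L4)  txn=BusRdX  M[L4]=40
step 8: P2: load  L0  ⟶  SISI  (L0)  txn=BusRd+Flush  M[L0]=88
step 9: P0: store L0 := 46  ⟶  MIII  (L0)  txn=BusUpgr  M[L0]=88
step 10: P0: load  L3  ⟶  EIII  (L3)  txn=BusRd  M[L3]=50
step 11: P1: load  L4  ⟶  ISSI  (L4)  txn=BusRd+Flush  M[L4]=55
step 12: P0: store L1 := 43  ⟶  MIII  (L1)  txn=∅  M[L1]=70
step 13: P2: store L1 := 86  ⟶  IIMI  (L1)  txn=BusRdX+Flush  M[L1]=43
step 14: P1: load  L0  ⟶  SSII  (L0)  txn=BusRd+Flush  M[L0]=46
step 15: P2: load  L2  ⟶  IISS  (L2)  txn=BusRd+Flush  M[L2]=95
step 16: P0: load  L4  ⟶  SSSI  (L4)  txn=BusRd  M[L4]=55
step 17: P2: store L5 := 92  ⟶  IIMI  (L5)  txn=BusRdX  M[L5]=30
step 18: P3: load  L1  ⟶  IISS  (L1)  txn=BusRd+Flush  M[L1]=86
step 19: P0: store L0 := 39  ⟶  MIII  (L0)  txn=BusUpgr  M[L0]=46
step 20: P2: store L6 := 92  ⟶  IIMI  (L6)  txn=BusRdX  M[L6]=90
step 21: P3: store L1 := 8  ⟶  IIIM  (L1)  txn=BusUpgr  M[L1]=86
step 22: P0: store L2 := 7  ⟶  MIII  (L2)  txn=BusRdX  M[L2]=95
step 23: P2: load  L3  ⟶  SISI  (L3)  txn=BusRd  M[L3]=50
step 24: P1: store L0 := 87  ⟶  IMII  (L0)  txn=BusRdX+Flush  M[L0]=39
step 25: P3: store L0 := 10  ⟶  IIIM  (L0)  txn=BusRdX+Flush  M[L0]=87
step 26: P0: load  L2  ⟶  MIII  (L2)  txn=∅  M[L2]=95
step 27: P0: load  L0  ⟶  SIIS  (L0)  txn=BusRd+Flush  M[L0]=10
step 28: P0: store L0 := 96  ⟶  MIII  (L0)  txn=BusUpgr  M[L0]=10
step 29: P1: store L0 := 56  ⟶  IMII  (L0)  txn=BusRdX+Flush  M[L0]=96

state = I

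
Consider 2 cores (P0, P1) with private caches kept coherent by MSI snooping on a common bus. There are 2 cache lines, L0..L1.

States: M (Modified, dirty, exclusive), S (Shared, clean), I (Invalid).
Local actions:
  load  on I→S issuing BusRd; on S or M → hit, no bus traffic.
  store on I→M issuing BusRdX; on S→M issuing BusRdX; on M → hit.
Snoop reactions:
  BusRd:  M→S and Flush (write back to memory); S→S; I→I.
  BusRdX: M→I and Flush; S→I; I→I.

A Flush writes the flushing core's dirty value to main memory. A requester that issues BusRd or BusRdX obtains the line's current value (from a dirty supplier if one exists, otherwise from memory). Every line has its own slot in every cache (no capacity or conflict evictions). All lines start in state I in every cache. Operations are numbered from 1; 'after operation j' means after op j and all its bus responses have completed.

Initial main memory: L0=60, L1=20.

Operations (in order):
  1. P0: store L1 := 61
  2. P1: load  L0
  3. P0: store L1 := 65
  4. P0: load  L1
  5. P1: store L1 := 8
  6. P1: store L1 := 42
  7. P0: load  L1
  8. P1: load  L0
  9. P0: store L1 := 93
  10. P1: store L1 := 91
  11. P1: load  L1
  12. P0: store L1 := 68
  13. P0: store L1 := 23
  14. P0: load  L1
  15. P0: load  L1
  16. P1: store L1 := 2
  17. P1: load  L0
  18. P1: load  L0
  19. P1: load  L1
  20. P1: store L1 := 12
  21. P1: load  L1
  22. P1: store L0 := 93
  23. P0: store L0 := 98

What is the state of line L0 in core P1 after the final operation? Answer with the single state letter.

state = I

[1] P0: store L1 := 61 | P0:M(61), P1:I | bus: BusRdX
[2] P1: load  L0 | P0:I, P1:S(60) | bus: BusRd
[3] P0: store L1 := 65 | P0:M(65), P1:I | bus: none
[4] P0: load  L1 | P0:M(65), P1:I | bus: none
[5] P1: store L1 := 8 | P0:I, P1:M(8) | bus: BusRdX,Flush
[6] P1: store L1 := 42 | P0:I, P1:M(42) | bus: none
[7] P0: load  L1 | P0:S(42), P1:S(42) | bus: BusRd,Flush
[8] P1: load  L0 | P0:I, P1:S(60) | bus: none
[9] P0: store L1 := 93 | P0:M(93), P1:I | bus: BusRdX
[10] P1: store L1 := 91 | P0:I, P1:M(91) | bus: BusRdX,Flush
[11] P1: load  L1 | P0:I, P1:M(91) | bus: none
[12] P0: store L1 := 68 | P0:M(68), P1:I | bus: BusRdX,Flush
[13] P0: store L1 := 23 | P0:M(23), P1:I | bus: none
[14] P0: load  L1 | P0:M(23), P1:I | bus: none
[15] P0: load  L1 | P0:M(23), P1:I | bus: none
[16] P1: store L1 := 2 | P0:I, P1:M(2) | bus: BusRdX,Flush
[17] P1: load  L0 | P0:I, P1:S(60) | bus: none
[18] P1: load  L0 | P0:I, P1:S(60) | bus: none
[19] P1: load  L1 | P0:I, P1:M(2) | bus: none
[20] P1: store L1 := 12 | P0:I, P1:M(12) | bus: none
[21] P1: load  L1 | P0:I, P1:M(12) | bus: none
[22] P1: store L0 := 93 | P0:I, P1:M(93) | bus: BusRdX
[23] P0: store L0 := 98 | P0:M(98), P1:I | bus: BusRdX,Flush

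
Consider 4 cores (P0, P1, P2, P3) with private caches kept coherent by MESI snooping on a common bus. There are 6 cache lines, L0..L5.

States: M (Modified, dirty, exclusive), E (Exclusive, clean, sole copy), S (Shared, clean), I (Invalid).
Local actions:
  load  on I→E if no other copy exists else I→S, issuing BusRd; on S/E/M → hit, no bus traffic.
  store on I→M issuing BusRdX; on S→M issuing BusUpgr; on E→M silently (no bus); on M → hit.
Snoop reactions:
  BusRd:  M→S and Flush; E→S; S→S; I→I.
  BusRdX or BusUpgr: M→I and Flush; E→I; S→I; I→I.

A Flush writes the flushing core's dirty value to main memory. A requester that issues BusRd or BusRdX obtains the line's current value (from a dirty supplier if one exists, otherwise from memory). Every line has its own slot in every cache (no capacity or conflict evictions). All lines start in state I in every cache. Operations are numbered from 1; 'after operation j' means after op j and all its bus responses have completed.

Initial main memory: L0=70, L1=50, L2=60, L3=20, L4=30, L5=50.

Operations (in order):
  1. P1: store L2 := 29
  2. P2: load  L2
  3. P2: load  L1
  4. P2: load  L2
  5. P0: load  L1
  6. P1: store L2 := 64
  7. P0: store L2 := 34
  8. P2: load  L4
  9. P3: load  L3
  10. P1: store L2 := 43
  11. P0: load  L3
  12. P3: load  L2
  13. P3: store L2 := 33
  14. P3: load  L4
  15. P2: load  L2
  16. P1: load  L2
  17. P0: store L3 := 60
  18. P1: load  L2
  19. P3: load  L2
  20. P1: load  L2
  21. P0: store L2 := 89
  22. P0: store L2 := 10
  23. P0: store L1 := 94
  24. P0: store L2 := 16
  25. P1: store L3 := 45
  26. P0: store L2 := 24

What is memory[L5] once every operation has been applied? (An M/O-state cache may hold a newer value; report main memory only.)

  op1 P1: store L2 := 29 → I/M/I/I on L2; bus BusRdX; mem=60
  op2 P2: load  L2 → I/S/S/I on L2; bus BusRd Flush; mem=29
  op3 P2: load  L1 → I/I/E/I on L1; bus BusRd; mem=50
  op4 P2: load  L2 → I/S/S/I on L2; bus (none); mem=29
  op5 P0: load  L1 → S/I/S/I on L1; bus BusRd; mem=50
  op6 P1: store L2 := 64 → I/M/I/I on L2; bus BusUpgr; mem=29
  op7 P0: store L2 := 34 → M/I/I/I on L2; bus BusRdX Flush; mem=64
  op8 P2: load  L4 → I/I/E/I on L4; bus BusRd; mem=30
  op9 P3: load  L3 → I/I/I/E on L3; bus BusRd; mem=20
  op10 P1: store L2 := 43 → I/M/I/I on L2; bus BusRdX Flush; mem=34
  op11 P0: load  L3 → S/I/I/S on L3; bus BusRd; mem=20
  op12 P3: load  L2 → I/S/I/S on L2; bus BusRd Flush; mem=43
  op13 P3: store L2 := 33 → I/I/I/M on L2; bus BusUpgr; mem=43
  op14 P3: load  L4 → I/I/S/S on L4; bus BusRd; mem=30
  op15 P2: load  L2 → I/I/S/S on L2; bus BusRd Flush; mem=33
  op16 P1: load  L2 → I/S/S/S on L2; bus BusRd; mem=33
  op17 P0: store L3 := 60 → M/I/I/I on L3; bus BusUpgr; mem=20
  op18 P1: load  L2 → I/S/S/S on L2; bus (none); mem=33
  op19 P3: load  L2 → I/S/S/S on L2; bus (none); mem=33
  op20 P1: load  L2 → I/S/S/S on L2; bus (none); mem=33
  op21 P0: store L2 := 89 → M/I/I/I on L2; bus BusRdX; mem=33
  op22 P0: store L2 := 10 → M/I/I/I on L2; bus (none); mem=33
  op23 P0: store L1 := 94 → M/I/I/I on L1; bus BusUpgr; mem=50
  op24 P0: store L2 := 16 → M/I/I/I on L2; bus (none); mem=33
  op25 P1: store L3 := 45 → I/M/I/I on L3; bus BusRdX Flush; mem=60
  op26 P0: store L2 := 24 → M/I/I/I on L2; bus (none); mem=33

memory[L5] = 50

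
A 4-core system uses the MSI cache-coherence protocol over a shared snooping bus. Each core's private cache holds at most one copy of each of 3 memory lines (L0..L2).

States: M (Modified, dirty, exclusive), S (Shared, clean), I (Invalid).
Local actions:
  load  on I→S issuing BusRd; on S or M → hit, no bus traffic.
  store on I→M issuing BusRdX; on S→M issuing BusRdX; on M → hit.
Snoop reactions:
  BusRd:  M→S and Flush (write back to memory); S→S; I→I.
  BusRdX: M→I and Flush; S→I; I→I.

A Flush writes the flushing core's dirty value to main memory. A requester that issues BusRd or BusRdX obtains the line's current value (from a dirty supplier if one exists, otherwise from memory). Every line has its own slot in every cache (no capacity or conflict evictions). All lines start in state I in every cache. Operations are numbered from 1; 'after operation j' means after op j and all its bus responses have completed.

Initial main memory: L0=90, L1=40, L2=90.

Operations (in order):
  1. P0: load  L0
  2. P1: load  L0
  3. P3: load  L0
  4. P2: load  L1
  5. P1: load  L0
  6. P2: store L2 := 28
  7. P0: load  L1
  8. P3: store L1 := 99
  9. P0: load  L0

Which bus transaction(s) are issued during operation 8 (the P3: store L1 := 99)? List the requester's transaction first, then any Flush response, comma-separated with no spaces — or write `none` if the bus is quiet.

bus = BusRdX

[1] P0: load  L0 | P0:S(90), P1:I, P2:I, P3:I | bus: BusRd
[2] P1: load  L0 | P0:S(90), P1:S(90), P2:I, P3:I | bus: BusRd
[3] P3: load  L0 | P0:S(90), P1:S(90), P2:I, P3:S(90) | bus: BusRd
[4] P2: load  L1 | P0:I, P1:I, P2:S(40), P3:I | bus: BusRd
[5] P1: load  L0 | P0:S(90), P1:S(90), P2:I, P3:S(90) | bus: none
[6] P2: store L2 := 28 | P0:I, P1:I, P2:M(28), P3:I | bus: BusRdX
[7] P0: load  L1 | P0:S(40), P1:I, P2:S(40), P3:I | bus: BusRd
[8] P3: store L1 := 99 | P0:I, P1:I, P2:I, P3:M(99) | bus: BusRdX
[9] P0: load  L0 | P0:S(90), P1:S(90), P2:I, P3:S(90) | bus: none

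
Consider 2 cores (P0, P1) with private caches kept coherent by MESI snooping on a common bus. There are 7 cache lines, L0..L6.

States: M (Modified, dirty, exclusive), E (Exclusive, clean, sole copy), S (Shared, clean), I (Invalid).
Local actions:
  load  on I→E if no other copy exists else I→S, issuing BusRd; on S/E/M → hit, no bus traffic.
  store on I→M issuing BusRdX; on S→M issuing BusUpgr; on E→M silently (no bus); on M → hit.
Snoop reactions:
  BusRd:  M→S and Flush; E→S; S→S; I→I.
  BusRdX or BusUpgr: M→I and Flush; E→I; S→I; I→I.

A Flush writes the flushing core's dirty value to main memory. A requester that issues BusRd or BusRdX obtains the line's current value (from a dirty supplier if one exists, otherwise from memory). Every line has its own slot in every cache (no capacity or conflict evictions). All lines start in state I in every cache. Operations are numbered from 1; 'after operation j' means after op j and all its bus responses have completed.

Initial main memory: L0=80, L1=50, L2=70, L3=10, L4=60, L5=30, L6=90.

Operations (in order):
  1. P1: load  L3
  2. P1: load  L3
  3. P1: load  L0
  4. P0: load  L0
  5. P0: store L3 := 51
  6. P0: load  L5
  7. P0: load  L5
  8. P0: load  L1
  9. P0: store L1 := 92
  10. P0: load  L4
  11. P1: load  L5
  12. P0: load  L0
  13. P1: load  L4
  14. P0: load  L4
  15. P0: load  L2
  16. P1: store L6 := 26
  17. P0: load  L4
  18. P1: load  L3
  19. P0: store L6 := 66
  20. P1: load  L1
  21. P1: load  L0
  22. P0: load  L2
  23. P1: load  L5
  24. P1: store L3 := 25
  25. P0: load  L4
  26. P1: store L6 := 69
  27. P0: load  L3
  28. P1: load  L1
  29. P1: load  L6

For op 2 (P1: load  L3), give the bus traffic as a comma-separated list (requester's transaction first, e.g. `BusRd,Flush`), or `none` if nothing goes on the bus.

1. P1: load  L3  bus=[BusRd]  L3: P0=I P1=E  mem[L3]=10
2. P1: load  L3  bus=[-]  L3: P0=I P1=E  mem[L3]=10
3. P1: load  L0  bus=[BusRd]  L0: P0=I P1=E  mem[L0]=80
4. P0: load  L0  bus=[BusRd]  L0: P0=S P1=S  mem[L0]=80
5. P0: store L3 := 51  bus=[BusRdX]  L3: P0=M P1=I  mem[L3]=10
6. P0: load  L5  bus=[BusRd]  L5: P0=E P1=I  mem[L5]=30
7. P0: load  L5  bus=[-]  L5: P0=E P1=I  mem[L5]=30
8. P0: load  L1  bus=[BusRd]  L1: P0=E P1=I  mem[L1]=50
9. P0: store L1 := 92  bus=[-]  L1: P0=M P1=I  mem[L1]=50
10. P0: load  L4  bus=[BusRd]  L4: P0=E P1=I  mem[L4]=60
11. P1: load  L5  bus=[BusRd]  L5: P0=S P1=S  mem[L5]=30
12. P0: load  L0  bus=[-]  L0: P0=S P1=S  mem[L0]=80
13. P1: load  L4  bus=[BusRd]  L4: P0=S P1=S  mem[L4]=60
14. P0: load  L4  bus=[-]  L4: P0=S P1=S  mem[L4]=60
15. P0: load  L2  bus=[BusRd]  L2: P0=E P1=I  mem[L2]=70
16. P1: store L6 := 26  bus=[BusRdX]  L6: P0=I P1=M  mem[L6]=90
17. P0: load  L4  bus=[-]  L4: P0=S P1=S  mem[L4]=60
18. P1: load  L3  bus=[BusRd,Flush]  L3: P0=S P1=S  mem[L3]=51
19. P0: store L6 := 66  bus=[BusRdX,Flush]  L6: P0=M P1=I  mem[L6]=26
20. P1: load  L1  bus=[BusRd,Flush]  L1: P0=S P1=S  mem[L1]=92
21. P1: load  L0  bus=[-]  L0: P0=S P1=S  mem[L0]=80
22. P0: load  L2  bus=[-]  L2: P0=E P1=I  mem[L2]=70
23. P1: load  L5  bus=[-]  L5: P0=S P1=S  mem[L5]=30
24. P1: store L3 := 25  bus=[BusUpgr]  L3: P0=I P1=M  mem[L3]=51
25. P0: load  L4  bus=[-]  L4: P0=S P1=S  mem[L4]=60
26. P1: store L6 := 69  bus=[BusRdX,Flush]  L6: P0=I P1=M  mem[L6]=66
27. P0: load  L3  bus=[BusRd,Flush]  L3: P0=S P1=S  mem[L3]=25
28. P1: load  L1  bus=[-]  L1: P0=S P1=S  mem[L1]=92
29. P1: load  L6  bus=[-]  L6: P0=I P1=M  mem[L6]=66

bus = none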